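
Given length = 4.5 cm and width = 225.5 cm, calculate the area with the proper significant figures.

area = 4.5 cm × 225.5 cm = 1014.75 cm².
4.5 has 2 significant figures; 225.5 has 4.
Division/multiplication keeps the fewest: 2 significant figures.
Rounded: 1.0 × 10³ cm².

1.0 × 10³ cm²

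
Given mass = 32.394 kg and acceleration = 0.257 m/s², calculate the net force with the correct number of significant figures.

net force = 32.394 kg × 0.257 m/s² = 8.325258 N.
32.394 has 5 significant figures; 0.257 has 3.
Division/multiplication keeps the fewest: 3 significant figures.
Rounded: 8.33 N.

8.33 N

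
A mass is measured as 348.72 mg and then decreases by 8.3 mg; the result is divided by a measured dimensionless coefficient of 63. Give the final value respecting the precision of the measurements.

348.72 mg − 8.3 mg = 340.42 mg; the difference is limited to 1 decimal place (4 s.f.).
Carrying full precision, 340.42 ÷ 63 = 5.40349206349… mg; 63 has 2 s.f., so the result keeps min(4, 2) = 2 s.f.
Rounded to 2 significant figures: 5.4 mg.

5.4 mg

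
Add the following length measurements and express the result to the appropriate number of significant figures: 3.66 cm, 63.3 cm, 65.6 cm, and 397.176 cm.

529.7 cm

3.66 cm + 63.3 cm + 65.6 cm + 397.176 cm = 529.736 cm.
Addition/subtraction keeps the fewest decimal places: 3.66 → 2 decimal places, 63.3 → 1 decimal place, 65.6 → 1 decimal place, 397.176 → 3 decimal places; limit is 1.
Rounded to 1 decimal place: 529.7 cm.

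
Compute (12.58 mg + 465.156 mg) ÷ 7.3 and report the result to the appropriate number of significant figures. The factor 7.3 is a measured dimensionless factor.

12.58 mg + 465.156 mg = 477.736 mg; the sum is limited to 2 decimal places (5 s.f.).
Carrying full precision, 477.736 ÷ 7.3 = 65.4432876712… mg; 7.3 has 2 s.f., so the result keeps min(5, 2) = 2 s.f.
Rounded to 2 significant figures: 65 mg.

65 mg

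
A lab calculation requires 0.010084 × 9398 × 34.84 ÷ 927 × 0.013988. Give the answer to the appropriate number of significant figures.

0.010084 × 9398 × 34.84 ÷ 927 × 0.013988 = 0.0498221326302…
Multiplication/division keeps the fewest significant figures: 0.010084 → 5 s.f., 9398 → 4 s.f., 34.84 → 4 s.f., 927 → 3 s.f., 0.013988 → 5 s.f.; limit is 3.
Rounded to 3 significant figures: 0.0498.

0.0498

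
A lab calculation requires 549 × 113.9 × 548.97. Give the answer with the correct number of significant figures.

549 × 113.9 × 548.97 = 34327697.967
Multiplication/division keeps the fewest significant figures: 549 → 3 s.f., 113.9 → 4 s.f., 548.97 → 5 s.f.; limit is 3.
Rounded to 3 significant figures: 3.43 × 10^7.

3.43 × 10^7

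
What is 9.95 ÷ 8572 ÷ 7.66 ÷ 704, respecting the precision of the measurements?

2.15 × 10⁻⁷

9.95 ÷ 8572 ÷ 7.66 ÷ 704 = 2.1524818078 × 10^-7…
Multiplication/division keeps the fewest significant figures: 9.95 → 3 s.f., 8572 → 4 s.f., 7.66 → 3 s.f., 704 → 3 s.f.; limit is 3.
Rounded to 3 significant figures: 2.15 × 10⁻⁷.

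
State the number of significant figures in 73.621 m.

5

73.621: every digit is nonzero and significant.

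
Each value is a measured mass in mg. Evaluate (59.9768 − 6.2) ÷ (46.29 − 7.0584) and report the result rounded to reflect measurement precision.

1.37

59.9768 − 6.2 = 53.7768, limited to 1 d.p. → 3 s.f.; 46.29 − 7.0584 = 39.2316, limited to 2 d.p. → 4 s.f.
Carrying full precision, 53.7768 ÷ 39.2316 = 1.37075214878…; keep min(3, 4) = 3 s.f.
Rounded to 3 significant figures: 1.37.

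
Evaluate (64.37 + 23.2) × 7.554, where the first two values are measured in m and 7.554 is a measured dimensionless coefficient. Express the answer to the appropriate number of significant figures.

662 m

64.37 m + 23.2 m = 87.57 m; the sum is limited to 1 decimal place (3 s.f.).
Carrying full precision, 87.57 × 7.554 = 661.50378 m; 7.554 has 4 s.f., so the result keeps min(3, 4) = 3 s.f.
Rounded to 3 significant figures: 662 m.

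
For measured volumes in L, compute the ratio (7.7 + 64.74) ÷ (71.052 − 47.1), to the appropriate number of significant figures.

3.02

7.7 + 64.74 = 72.44, limited to 1 d.p. → 3 s.f.; 71.052 − 47.1 = 23.952, limited to 1 d.p. → 3 s.f.
Carrying full precision, 72.44 ÷ 23.952 = 3.02438209753…; keep min(3, 3) = 3 s.f.
Rounded to 3 significant figures: 3.02.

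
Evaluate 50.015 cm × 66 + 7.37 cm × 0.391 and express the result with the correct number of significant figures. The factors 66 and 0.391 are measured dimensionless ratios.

3.3 × 10³ cm

50.015 × 66 = 3300.99 → 3.3 × 10³ cm (2 s.f., last digit at the 10^2 place).
7.37 × 0.391 = 2.88167 → 2.88 cm (3 s.f., last digit at the 10^-2 place).
Sum: 3303.87167 cm; keep the coarser place, 10^2.
Result: 3.3 × 10³ cm.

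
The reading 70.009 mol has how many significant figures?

5

70.009: zeros between nonzero digits are significant.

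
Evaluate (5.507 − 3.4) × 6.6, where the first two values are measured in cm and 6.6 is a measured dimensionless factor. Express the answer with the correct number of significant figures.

5.507 cm − 3.4 cm = 2.107 cm; the difference is limited to 1 decimal place (2 s.f.).
Carrying full precision, 2.107 × 6.6 = 13.9062 cm; 6.6 has 2 s.f., so the result keeps min(2, 2) = 2 s.f.
Rounded to 2 significant figures: 14 cm.

14 cm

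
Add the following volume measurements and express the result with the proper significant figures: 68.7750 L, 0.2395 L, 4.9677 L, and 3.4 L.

68.7750 L + 0.2395 L + 4.9677 L + 3.4 L = 77.3822 L.
Addition/subtraction keeps the fewest decimal places: 68.7750 → 4 decimal places, 0.2395 → 4 decimal places, 4.9677 → 4 decimal places, 3.4 → 1 decimal place; limit is 1.
Rounded to 1 decimal place: 77.4 L.

77.4 L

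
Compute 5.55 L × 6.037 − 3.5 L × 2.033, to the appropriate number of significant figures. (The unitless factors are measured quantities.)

26.4 L

5.55 × 6.037 = 33.50535 → 33.5 L (3 s.f., last digit at the 10^-1 place).
3.5 × 2.033 = 7.1155 → 7.1 L (2 s.f., last digit at the 10^-1 place).
Difference: 26.38985 L; keep the coarser place, 10^-1.
Result: 26.4 L.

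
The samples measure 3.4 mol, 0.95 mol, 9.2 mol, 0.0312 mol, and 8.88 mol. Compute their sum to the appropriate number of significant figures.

22.5 mol

3.4 mol + 0.95 mol + 9.2 mol + 0.0312 mol + 8.88 mol = 22.4612 mol.
Addition/subtraction keeps the fewest decimal places: 3.4 → 1 decimal place, 0.95 → 2 decimal places, 9.2 → 1 decimal place, 0.0312 → 4 decimal places, 8.88 → 2 decimal places; limit is 1.
Rounded to 1 decimal place: 22.5 mol.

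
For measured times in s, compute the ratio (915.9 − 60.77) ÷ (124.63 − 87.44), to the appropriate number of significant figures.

22.99

915.9 − 60.77 = 855.13, limited to 1 d.p. → 4 s.f.; 124.63 − 87.44 = 37.19, limited to 2 d.p. → 4 s.f.
Carrying full precision, 855.13 ÷ 37.19 = 22.9935466523…; keep min(4, 4) = 4 s.f.
Rounded to 4 significant figures: 22.99.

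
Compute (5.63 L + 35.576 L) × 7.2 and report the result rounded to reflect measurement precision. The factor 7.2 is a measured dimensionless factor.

5.63 L + 35.576 L = 41.206 L; the sum is limited to 2 decimal places (4 s.f.).
Carrying full precision, 41.206 × 7.2 = 296.6832 L; 7.2 has 2 s.f., so the result keeps min(4, 2) = 2 s.f.
Rounded to 2 significant figures: 3.0 × 10^2 L.

3.0 × 10^2 L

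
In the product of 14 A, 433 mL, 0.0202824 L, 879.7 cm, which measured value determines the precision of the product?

14 A → 2 s.f.; 433 mL → 3 s.f.; 0.0202824 L → 6 s.f.; 879.7 cm → 4 s.f.
The fewest is 2 significant figures, from 14 A.

14 A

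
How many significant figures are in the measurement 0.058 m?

0.058: leading zeros are not significant.

2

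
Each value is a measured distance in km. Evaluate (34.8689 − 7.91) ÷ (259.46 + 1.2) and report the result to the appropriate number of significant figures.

34.8689 − 7.91 = 26.9589, limited to 2 d.p. → 4 s.f.; 259.46 + 1.2 = 260.66, limited to 1 d.p. → 4 s.f.
Carrying full precision, 26.9589 ÷ 260.66 = 0.10342553518…; keep min(4, 4) = 4 s.f.
Rounded to 4 significant figures: 0.1034.

0.1034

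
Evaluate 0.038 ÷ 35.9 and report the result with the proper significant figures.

0.038 ÷ 35.9 = 0.00105849582173…
Multiplication/division keeps the fewest significant figures: 0.038 → 2 s.f., 35.9 → 3 s.f.; limit is 2.
Rounded to 2 significant figures: 0.0011.

0.0011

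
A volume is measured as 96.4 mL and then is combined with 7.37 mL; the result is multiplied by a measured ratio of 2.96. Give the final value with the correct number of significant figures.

96.4 mL + 7.37 mL = 103.77 mL; the sum is limited to 1 decimal place (4 s.f.).
Carrying full precision, 103.77 × 2.96 = 307.1592 mL; 2.96 has 3 s.f., so the result keeps min(4, 3) = 3 s.f.
Rounded to 3 significant figures: 307 mL.

307 mL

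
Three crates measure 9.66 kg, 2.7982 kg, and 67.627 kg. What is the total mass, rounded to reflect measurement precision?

80.09 kg

9.66 kg + 2.7982 kg + 67.627 kg = 80.0852 kg.
Addition/subtraction keeps the fewest decimal places: 9.66 → 2 decimal places, 2.7982 → 4 decimal places, 67.627 → 3 decimal places; limit is 2.
Rounded to 2 decimal places: 80.09 kg.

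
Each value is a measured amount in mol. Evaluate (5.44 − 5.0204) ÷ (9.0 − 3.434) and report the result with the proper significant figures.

5.44 − 5.0204 = 0.4196, limited to 2 d.p. → 2 s.f.; 9.0 − 3.434 = 5.566, limited to 1 d.p. → 2 s.f.
Carrying full precision, 0.4196 ÷ 5.566 = 0.0753862738052…; keep min(2, 2) = 2 s.f.
Rounded to 2 significant figures: 0.075.

0.075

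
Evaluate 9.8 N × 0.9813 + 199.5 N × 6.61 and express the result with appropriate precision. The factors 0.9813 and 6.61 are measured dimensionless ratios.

9.8 × 0.9813 = 9.61674 → 9.6 N (2 s.f., last digit at the 10^-1 place).
199.5 × 6.61 = 1318.695 → 1.32 × 10^3 N (3 s.f., last digit at the 10^1 place).
Sum: 1328.31174 N; keep the coarser place, 10^1.
Result: 1.33 × 10^3 N.

1.33 × 10^3 N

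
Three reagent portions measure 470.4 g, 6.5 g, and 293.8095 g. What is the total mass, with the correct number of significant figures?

470.4 g + 6.5 g + 293.8095 g = 770.7095 g.
Addition/subtraction keeps the fewest decimal places: 470.4 → 1 decimal place, 6.5 → 1 decimal place, 293.8095 → 4 decimal places; limit is 1.
Rounded to 1 decimal place: 770.7 g.

770.7 g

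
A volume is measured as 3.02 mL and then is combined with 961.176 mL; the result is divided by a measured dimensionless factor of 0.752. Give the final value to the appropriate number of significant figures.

3.02 mL + 961.176 mL = 964.196 mL; the sum is limited to 2 decimal places (5 s.f.).
Carrying full precision, 964.196 ÷ 0.752 = 1282.17553191… mL; 0.752 has 3 s.f., so the result keeps min(5, 3) = 3 s.f.
Rounded to 3 significant figures: 1.28 × 10^3 mL.

1.28 × 10^3 mL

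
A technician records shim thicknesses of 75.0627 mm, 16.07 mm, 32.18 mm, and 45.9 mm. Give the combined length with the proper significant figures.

169.2 mm

75.0627 mm + 16.07 mm + 32.18 mm + 45.9 mm = 169.2127 mm.
Addition/subtraction keeps the fewest decimal places: 75.0627 → 4 decimal places, 16.07 → 2 decimal places, 32.18 → 2 decimal places, 45.9 → 1 decimal place; limit is 1.
Rounded to 1 decimal place: 169.2 mm.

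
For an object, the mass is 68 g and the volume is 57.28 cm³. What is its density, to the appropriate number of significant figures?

density = 68 g ÷ 57.28 cm³ = 1.18715083799… g/cm³.
68 has 2 significant figures; 57.28 has 4.
Division/multiplication keeps the fewest: 2 significant figures.
Rounded: 1.2 g/cm³.

1.2 g/cm³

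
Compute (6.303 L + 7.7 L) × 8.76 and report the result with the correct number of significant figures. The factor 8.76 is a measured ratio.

123 L

6.303 L + 7.7 L = 14.003 L; the sum is limited to 1 decimal place (3 s.f.).
Carrying full precision, 14.003 × 8.76 = 122.66628 L; 8.76 has 3 s.f., so the result keeps min(3, 3) = 3 s.f.
Rounded to 3 significant figures: 123 L.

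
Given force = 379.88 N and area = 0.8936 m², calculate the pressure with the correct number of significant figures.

pressure = 379.88 N ÷ 0.8936 m² = 425.111906893… Pa.
379.88 has 5 significant figures; 0.8936 has 4.
Division/multiplication keeps the fewest: 4 significant figures.
Rounded: 4.251 × 10^2 Pa.

4.251 × 10^2 Pa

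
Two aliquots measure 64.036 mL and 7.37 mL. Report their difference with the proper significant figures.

56.67 mL

64.036 mL − 7.37 mL = 56.666 mL.
Addition/subtraction keeps the fewest decimal places: 64.036 → 3 decimal places, 7.37 → 2 decimal places; limit is 2.
Rounded to 2 decimal places: 56.67 mL.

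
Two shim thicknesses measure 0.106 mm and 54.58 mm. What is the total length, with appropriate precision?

0.106 mm + 54.58 mm = 54.686 mm.
Addition/subtraction keeps the fewest decimal places: 0.106 → 3 decimal places, 54.58 → 2 decimal places; limit is 2.
Rounded to 2 decimal places: 54.69 mm.

54.69 mm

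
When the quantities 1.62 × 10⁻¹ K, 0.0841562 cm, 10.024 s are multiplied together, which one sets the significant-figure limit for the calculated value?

1.62 × 10⁻¹ K

1.62 × 10⁻¹ K → 3 s.f.; 0.0841562 cm → 6 s.f.; 10.024 s → 5 s.f.
The fewest is 3 significant figures, from 1.62 × 10⁻¹ K.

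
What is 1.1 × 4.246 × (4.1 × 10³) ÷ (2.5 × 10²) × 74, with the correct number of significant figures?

1.1 × 4.246 × (4.1 × 10³) ÷ (2.5 × 10²) × 74 = 5668.24016
Multiplication/division keeps the fewest significant figures: 1.1 → 2 s.f., 4.246 → 4 s.f., 4.1 × 10³ → 2 s.f., 2.5 × 10² → 2 s.f., 74 → 2 s.f.; limit is 2.
Rounded to 2 significant figures: 5.7 × 10³.

5.7 × 10³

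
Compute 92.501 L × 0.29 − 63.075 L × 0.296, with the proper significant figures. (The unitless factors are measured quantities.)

8 L

92.501 × 0.29 = 26.82529 → 27 L (2 s.f., last digit at the 10^0 place).
63.075 × 0.296 = 18.6702 → 18.7 L (3 s.f., last digit at the 10^-1 place).
Difference: 8.15509 L; keep the coarser place, 10^0.
Result: 8 L.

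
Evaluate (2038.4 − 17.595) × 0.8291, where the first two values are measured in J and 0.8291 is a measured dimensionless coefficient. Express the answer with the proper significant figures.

1675 J

2038.4 J − 17.595 J = 2020.805 J; the difference is limited to 1 decimal place (5 s.f.).
Carrying full precision, 2020.805 × 0.8291 = 1675.4494255 J; 0.8291 has 4 s.f., so the result keeps min(5, 4) = 4 s.f.
Rounded to 4 significant figures: 1675 J.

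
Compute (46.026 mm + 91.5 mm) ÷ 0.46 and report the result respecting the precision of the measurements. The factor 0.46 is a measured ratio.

46.026 mm + 91.5 mm = 137.526 mm; the sum is limited to 1 decimal place (4 s.f.).
Carrying full precision, 137.526 ÷ 0.46 = 298.969565217… mm; 0.46 has 2 s.f., so the result keeps min(4, 2) = 2 s.f.
Rounded to 2 significant figures: 3.0 × 10^2 mm.

3.0 × 10^2 mm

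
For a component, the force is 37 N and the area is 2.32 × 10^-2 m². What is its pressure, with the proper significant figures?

pressure = 37 N ÷ 2.32 × 10^-2 m² = 1594.82758621… Pa.
37 has 2 significant figures; 2.32 × 10^-2 has 3.
Division/multiplication keeps the fewest: 2 significant figures.
Rounded: 1.6 × 10^3 Pa.

1.6 × 10^3 Pa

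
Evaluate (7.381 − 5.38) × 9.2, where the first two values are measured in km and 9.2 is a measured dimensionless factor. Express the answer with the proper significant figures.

18 km

7.381 km − 5.38 km = 2.001 km; the difference is limited to 2 decimal places (3 s.f.).
Carrying full precision, 2.001 × 9.2 = 18.4092 km; 9.2 has 2 s.f., so the result keeps min(3, 2) = 2 s.f.
Rounded to 2 significant figures: 18 km.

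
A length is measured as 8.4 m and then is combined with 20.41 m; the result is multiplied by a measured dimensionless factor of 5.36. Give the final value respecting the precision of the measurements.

154 m

8.4 m + 20.41 m = 28.81 m; the sum is limited to 1 decimal place (3 s.f.).
Carrying full precision, 28.81 × 5.36 = 154.4216 m; 5.36 has 3 s.f., so the result keeps min(3, 3) = 3 s.f.
Rounded to 3 significant figures: 154 m.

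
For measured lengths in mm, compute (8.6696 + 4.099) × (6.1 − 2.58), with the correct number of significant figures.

8.6696 + 4.099 = 12.7686, limited to 3 d.p. → 5 s.f.; 6.1 − 2.58 = 3.52, limited to 1 d.p. → 2 s.f.
Carrying full precision, 12.7686 × 3.52 = 44.945472; keep min(5, 2) = 2 s.f.
Rounded to 2 significant figures: 45 mm².

45 mm²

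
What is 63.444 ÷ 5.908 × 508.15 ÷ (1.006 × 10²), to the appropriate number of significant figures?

63.444 ÷ 5.908 × 508.15 ÷ (1.006 × 10²) = 54.2430397305…
Multiplication/division keeps the fewest significant figures: 63.444 → 5 s.f., 5.908 → 4 s.f., 508.15 → 5 s.f., 1.006 × 10² → 4 s.f.; limit is 4.
Rounded to 4 significant figures: 54.24.

54.24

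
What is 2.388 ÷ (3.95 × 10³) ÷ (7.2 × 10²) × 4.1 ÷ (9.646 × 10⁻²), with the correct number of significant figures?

3.6 × 10⁻⁵

2.388 ÷ (3.95 × 10³) ÷ (7.2 × 10²) × 4.1 ÷ (9.646 × 10⁻²) = 0.0000356895711565…
Multiplication/division keeps the fewest significant figures: 2.388 → 4 s.f., 3.95 × 10³ → 3 s.f., 7.2 × 10² → 2 s.f., 4.1 → 2 s.f., 9.646 × 10⁻² → 4 s.f.; limit is 2.
Rounded to 2 significant figures: 3.6 × 10⁻⁵.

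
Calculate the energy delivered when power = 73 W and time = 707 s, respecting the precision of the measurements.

energy delivered = 73 W × 707 s = 51611 J.
73 has 2 significant figures; 707 has 3.
Division/multiplication keeps the fewest: 2 significant figures.
Rounded: 5.2 × 10⁴ J.

5.2 × 10⁴ J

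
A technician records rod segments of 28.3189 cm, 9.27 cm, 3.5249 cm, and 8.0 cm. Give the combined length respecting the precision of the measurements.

49.1 cm

28.3189 cm + 9.27 cm + 3.5249 cm + 8.0 cm = 49.1138 cm.
Addition/subtraction keeps the fewest decimal places: 28.3189 → 4 decimal places, 9.27 → 2 decimal places, 3.5249 → 4 decimal places, 8.0 → 1 decimal place; limit is 1.
Rounded to 1 decimal place: 49.1 cm.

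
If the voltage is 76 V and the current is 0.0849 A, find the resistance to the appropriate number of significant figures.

resistance = 76 V ÷ 0.0849 A = 895.170789164… Ω.
76 has 2 significant figures; 0.0849 has 3.
Division/multiplication keeps the fewest: 2 significant figures.
Rounded: 9.0 × 10^2 Ω.

9.0 × 10^2 Ω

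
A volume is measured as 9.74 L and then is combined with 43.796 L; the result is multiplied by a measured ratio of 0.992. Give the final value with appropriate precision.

9.74 L + 43.796 L = 53.536 L; the sum is limited to 2 decimal places (4 s.f.).
Carrying full precision, 53.536 × 0.992 = 53.107712 L; 0.992 has 3 s.f., so the result keeps min(4, 3) = 3 s.f.
Rounded to 3 significant figures: 53.1 L.

53.1 L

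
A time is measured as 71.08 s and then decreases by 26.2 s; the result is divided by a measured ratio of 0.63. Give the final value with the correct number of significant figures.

71 s

71.08 s − 26.2 s = 44.88 s; the difference is limited to 1 decimal place (3 s.f.).
Carrying full precision, 44.88 ÷ 0.63 = 71.2380952381… s; 0.63 has 2 s.f., so the result keeps min(3, 2) = 2 s.f.
Rounded to 2 significant figures: 71 s.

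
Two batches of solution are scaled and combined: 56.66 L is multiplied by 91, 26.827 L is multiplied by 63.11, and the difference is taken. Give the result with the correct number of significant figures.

56.66 × 91 = 5156.06 → 5.2 × 10³ L (2 s.f., last digit at the 10^2 place).
26.827 × 63.11 = 1693.05197 → 1693 L (4 s.f., last digit at the 10^0 place).
Difference: 3463.00803 L; keep the coarser place, 10^2.
Result: 3.5 × 10³ L.

3.5 × 10³ L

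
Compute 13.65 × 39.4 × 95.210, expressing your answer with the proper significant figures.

5.12 × 10⁴

13.65 × 39.4 × 95.210 = 51204.8901
Multiplication/division keeps the fewest significant figures: 13.65 → 4 s.f., 39.4 → 3 s.f., 95.210 → 5 s.f.; limit is 3.
Rounded to 3 significant figures: 5.12 × 10⁴.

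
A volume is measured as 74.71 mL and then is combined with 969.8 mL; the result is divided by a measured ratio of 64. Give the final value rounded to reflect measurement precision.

74.71 mL + 969.8 mL = 1044.51 mL; the sum is limited to 1 decimal place (5 s.f.).
Carrying full precision, 1044.51 ÷ 64 = 16.32046875 mL; 64 has 2 s.f., so the result keeps min(5, 2) = 2 s.f.
Rounded to 2 significant figures: 16 mL.

16 mL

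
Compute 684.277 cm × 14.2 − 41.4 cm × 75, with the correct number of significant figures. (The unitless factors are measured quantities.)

6.6 × 10³ cm

684.277 × 14.2 = 9716.7334 → 9.72 × 10³ cm (3 s.f., last digit at the 10^1 place).
41.4 × 75 = 3105 → 3.1 × 10³ cm (2 s.f., last digit at the 10^2 place).
Difference: 6611.7334 cm; keep the coarser place, 10^2.
Result: 6.6 × 10³ cm.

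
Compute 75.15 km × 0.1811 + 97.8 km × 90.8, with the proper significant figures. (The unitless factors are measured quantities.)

75.15 × 0.1811 = 13.609665 → 13.61 km (4 s.f., last digit at the 10^-2 place).
97.8 × 90.8 = 8880.24 → 8.88 × 10³ km (3 s.f., last digit at the 10^1 place).
Sum: 8893.849665 km; keep the coarser place, 10^1.
Result: 8.89 × 10³ km.

8.89 × 10³ km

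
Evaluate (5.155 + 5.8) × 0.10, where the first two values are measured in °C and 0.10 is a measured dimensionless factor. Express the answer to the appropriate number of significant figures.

1.1 °C

5.155 °C + 5.8 °C = 10.955 °C; the sum is limited to 1 decimal place (3 s.f.).
Carrying full precision, 10.955 × 0.10 = 1.0955 °C; 0.10 has 2 s.f., so the result keeps min(3, 2) = 2 s.f.
Rounded to 2 significant figures: 1.1 °C.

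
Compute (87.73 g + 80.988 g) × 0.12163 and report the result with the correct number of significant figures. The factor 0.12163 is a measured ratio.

20.521 g

87.73 g + 80.988 g = 168.718 g; the sum is limited to 2 decimal places (5 s.f.).
Carrying full precision, 168.718 × 0.12163 = 20.52117034 g; 0.12163 has 5 s.f., so the result keeps min(5, 5) = 5 s.f.
Rounded to 5 significant figures: 20.521 g.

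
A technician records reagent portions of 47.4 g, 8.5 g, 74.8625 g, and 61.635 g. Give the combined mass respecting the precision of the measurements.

47.4 g + 8.5 g + 74.8625 g + 61.635 g = 192.3975 g.
Addition/subtraction keeps the fewest decimal places: 47.4 → 1 decimal place, 8.5 → 1 decimal place, 74.8625 → 4 decimal places, 61.635 → 3 decimal places; limit is 1.
Rounded to 1 decimal place: 192.4 g.

192.4 g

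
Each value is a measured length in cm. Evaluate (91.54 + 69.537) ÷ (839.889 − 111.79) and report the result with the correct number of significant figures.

91.54 + 69.537 = 161.077, limited to 2 d.p. → 5 s.f.; 839.889 − 111.79 = 728.099, limited to 2 d.p. → 5 s.f.
Carrying full precision, 161.077 ÷ 728.099 = 0.2212295306…; keep min(5, 5) = 5 s.f.
Rounded to 5 significant figures: 0.22123.

0.22123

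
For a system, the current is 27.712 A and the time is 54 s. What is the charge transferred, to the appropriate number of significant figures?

1.5 × 10³ C

charge transferred = 27.712 A × 54 s = 1496.448 C.
27.712 has 5 significant figures; 54 has 2.
Division/multiplication keeps the fewest: 2 significant figures.
Rounded: 1.5 × 10³ C.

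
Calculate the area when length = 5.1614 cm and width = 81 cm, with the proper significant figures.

area = 5.1614 cm × 81 cm = 418.0734 cm².
5.1614 has 5 significant figures; 81 has 2.
Division/multiplication keeps the fewest: 2 significant figures.
Rounded: 4.2 × 10^2 cm².

4.2 × 10^2 cm²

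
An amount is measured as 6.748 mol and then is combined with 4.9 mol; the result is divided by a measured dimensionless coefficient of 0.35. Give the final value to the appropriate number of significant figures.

6.748 mol + 4.9 mol = 11.648 mol; the sum is limited to 1 decimal place (3 s.f.).
Carrying full precision, 11.648 ÷ 0.35 = 33.28 mol; 0.35 has 2 s.f., so the result keeps min(3, 2) = 2 s.f.
Rounded to 2 significant figures: 33 mol.

33 mol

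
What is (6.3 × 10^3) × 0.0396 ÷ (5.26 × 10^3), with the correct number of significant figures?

0.047

(6.3 × 10^3) × 0.0396 ÷ (5.26 × 10^3) = 0.0474296577947…
Multiplication/division keeps the fewest significant figures: 6.3 × 10^3 → 2 s.f., 0.0396 → 3 s.f., 5.26 × 10^3 → 3 s.f.; limit is 2.
Rounded to 2 significant figures: 0.047.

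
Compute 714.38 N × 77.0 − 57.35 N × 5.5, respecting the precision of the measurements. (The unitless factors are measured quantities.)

714.38 × 77.0 = 55007.26 → 5.50 × 10⁴ N (3 s.f., last digit at the 10^2 place).
57.35 × 5.5 = 315.425 → 3.2 × 10² N (2 s.f., last digit at the 10^1 place).
Difference: 54691.835 N; keep the coarser place, 10^2.
Result: 5.47 × 10⁴ N.

5.47 × 10⁴ N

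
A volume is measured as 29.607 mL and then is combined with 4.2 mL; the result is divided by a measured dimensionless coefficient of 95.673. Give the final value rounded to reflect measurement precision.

0.353 mL

29.607 mL + 4.2 mL = 33.807 mL; the sum is limited to 1 decimal place (3 s.f.).
Carrying full precision, 33.807 ÷ 95.673 = 0.353359882098… mL; 95.673 has 5 s.f., so the result keeps min(3, 5) = 3 s.f.
Rounded to 3 significant figures: 0.353 mL.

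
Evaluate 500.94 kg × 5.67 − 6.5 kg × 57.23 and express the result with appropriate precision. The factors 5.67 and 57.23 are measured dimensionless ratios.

500.94 × 5.67 = 2840.3298 → 2.84 × 10³ kg (3 s.f., last digit at the 10^1 place).
6.5 × 57.23 = 371.995 → 3.7 × 10² kg (2 s.f., last digit at the 10^1 place).
Difference: 2468.3348 kg; keep the coarser place, 10^1.
Result: 2.47 × 10³ kg.

2.47 × 10³ kg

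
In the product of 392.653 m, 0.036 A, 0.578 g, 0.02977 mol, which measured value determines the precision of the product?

392.653 m → 6 s.f.; 0.036 A → 2 s.f.; 0.578 g → 3 s.f.; 0.02977 mol → 4 s.f.
The fewest is 2 significant figures, from 0.036 A.

0.036 A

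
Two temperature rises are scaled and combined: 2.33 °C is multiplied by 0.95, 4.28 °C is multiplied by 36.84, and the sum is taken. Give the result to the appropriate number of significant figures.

160. °C

2.33 × 0.95 = 2.2135 → 2.2 °C (2 s.f., last digit at the 10^-1 place).
4.28 × 36.84 = 157.6752 → 1.58 × 10² °C (3 s.f., last digit at the 10^0 place).
Sum: 159.8887 °C; keep the coarser place, 10^0.
Result: 160. °C.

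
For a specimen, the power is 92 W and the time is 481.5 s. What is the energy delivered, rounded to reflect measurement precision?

energy delivered = 92 W × 481.5 s = 44298 J.
92 has 2 significant figures; 481.5 has 4.
Division/multiplication keeps the fewest: 2 significant figures.
Rounded: 4.4 × 10^4 J.

4.4 × 10^4 J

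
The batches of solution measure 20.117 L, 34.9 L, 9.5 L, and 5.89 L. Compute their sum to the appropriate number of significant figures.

70.4 L

20.117 L + 34.9 L + 9.5 L + 5.89 L = 70.407 L.
Addition/subtraction keeps the fewest decimal places: 20.117 → 3 decimal places, 34.9 → 1 decimal place, 9.5 → 1 decimal place, 5.89 → 2 decimal places; limit is 1.
Rounded to 1 decimal place: 70.4 L.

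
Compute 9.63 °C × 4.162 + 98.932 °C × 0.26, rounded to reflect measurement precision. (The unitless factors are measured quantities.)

66 °C

9.63 × 4.162 = 40.08006 → 40.1 °C (3 s.f., last digit at the 10^-1 place).
98.932 × 0.26 = 25.72232 → 26 °C (2 s.f., last digit at the 10^0 place).
Sum: 65.80238 °C; keep the coarser place, 10^0.
Result: 66 °C.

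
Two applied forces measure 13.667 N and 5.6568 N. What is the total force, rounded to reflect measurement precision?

19.324 N

13.667 N + 5.6568 N = 19.3238 N.
Addition/subtraction keeps the fewest decimal places: 13.667 → 3 decimal places, 5.6568 → 4 decimal places; limit is 3.
Rounded to 3 decimal places: 19.324 N.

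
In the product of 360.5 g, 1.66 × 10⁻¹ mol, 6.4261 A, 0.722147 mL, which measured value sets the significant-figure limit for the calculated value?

360.5 g → 4 s.f.; 1.66 × 10⁻¹ mol → 3 s.f.; 6.4261 A → 5 s.f.; 0.722147 mL → 6 s.f.
The fewest is 3 significant figures, from 1.66 × 10⁻¹ mol.

1.66 × 10⁻¹ mol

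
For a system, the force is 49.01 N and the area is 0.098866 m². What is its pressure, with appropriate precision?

495.7 Pa

pressure = 49.01 N ÷ 0.098866 m² = 495.721481601… Pa.
49.01 has 4 significant figures; 0.098866 has 5.
Division/multiplication keeps the fewest: 4 significant figures.
Rounded: 495.7 Pa.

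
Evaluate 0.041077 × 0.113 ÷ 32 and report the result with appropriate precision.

1.5 × 10^-4

0.041077 × 0.113 ÷ 32 = 0.00014505315625
Multiplication/division keeps the fewest significant figures: 0.041077 → 5 s.f., 0.113 → 3 s.f., 32 → 2 s.f.; limit is 2.
Rounded to 2 significant figures: 1.5 × 10^-4.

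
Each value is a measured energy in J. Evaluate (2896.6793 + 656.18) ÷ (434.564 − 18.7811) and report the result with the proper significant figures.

8.54499

2896.6793 + 656.18 = 3552.8593, limited to 2 d.p. → 6 s.f.; 434.564 − 18.7811 = 415.7829, limited to 3 d.p. → 6 s.f.
Carrying full precision, 3552.8593 ÷ 415.7829 = 8.54498657833…; keep min(6, 6) = 6 s.f.
Rounded to 6 significant figures: 8.54499.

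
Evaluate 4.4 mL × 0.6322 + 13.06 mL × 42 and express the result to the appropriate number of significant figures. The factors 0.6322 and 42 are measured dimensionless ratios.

4.4 × 0.6322 = 2.78168 → 2.8 mL (2 s.f., last digit at the 10^-1 place).
13.06 × 42 = 548.52 → 5.5 × 10^2 mL (2 s.f., last digit at the 10^1 place).
Sum: 551.30168 mL; keep the coarser place, 10^1.
Result: 5.5 × 10^2 mL.

5.5 × 10^2 mL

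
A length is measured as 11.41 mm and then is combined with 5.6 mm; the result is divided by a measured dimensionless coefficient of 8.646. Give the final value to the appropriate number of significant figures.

11.41 mm + 5.6 mm = 17.01 mm; the sum is limited to 1 decimal place (3 s.f.).
Carrying full precision, 17.01 ÷ 8.646 = 1.96738376128… mm; 8.646 has 4 s.f., so the result keeps min(3, 4) = 3 s.f.
Rounded to 3 significant figures: 1.97 mm.

1.97 mm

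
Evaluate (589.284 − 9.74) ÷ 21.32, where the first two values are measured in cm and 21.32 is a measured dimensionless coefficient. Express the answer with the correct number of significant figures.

589.284 cm − 9.74 cm = 579.544 cm; the difference is limited to 2 decimal places (5 s.f.).
Carrying full precision, 579.544 ÷ 21.32 = 27.1831144465… cm; 21.32 has 4 s.f., so the result keeps min(5, 4) = 4 s.f.
Rounded to 4 significant figures: 27.18 cm.

27.18 cm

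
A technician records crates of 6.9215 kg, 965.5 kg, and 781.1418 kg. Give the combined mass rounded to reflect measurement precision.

1753.6 kg

6.9215 kg + 965.5 kg + 781.1418 kg = 1753.5633 kg.
Addition/subtraction keeps the fewest decimal places: 6.9215 → 4 decimal places, 965.5 → 1 decimal place, 781.1418 → 4 decimal places; limit is 1.
Rounded to 1 decimal place: 1753.6 kg.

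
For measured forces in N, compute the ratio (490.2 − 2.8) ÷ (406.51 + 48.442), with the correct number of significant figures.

490.2 − 2.8 = 487.4, limited to 1 d.p. → 4 s.f.; 406.51 + 48.442 = 454.952, limited to 2 d.p. → 5 s.f.
Carrying full precision, 487.4 ÷ 454.952 = 1.07132180977…; keep min(4, 5) = 4 s.f.
Rounded to 4 significant figures: 1.071.

1.071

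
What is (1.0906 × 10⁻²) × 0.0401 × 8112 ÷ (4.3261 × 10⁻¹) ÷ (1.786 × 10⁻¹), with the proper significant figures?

45.9

(1.0906 × 10⁻²) × 0.0401 × 8112 ÷ (4.3261 × 10⁻¹) ÷ (1.786 × 10⁻¹) = 45.9155508844…
Multiplication/division keeps the fewest significant figures: 1.0906 × 10⁻² → 5 s.f., 0.0401 → 3 s.f., 8112 → 4 s.f., 4.3261 × 10⁻¹ → 5 s.f., 1.786 × 10⁻¹ → 4 s.f.; limit is 3.
Rounded to 3 significant figures: 45.9.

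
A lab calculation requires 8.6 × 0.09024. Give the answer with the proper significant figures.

0.78

8.6 × 0.09024 = 0.776064
Multiplication/division keeps the fewest significant figures: 8.6 → 2 s.f., 0.09024 → 4 s.f.; limit is 2.
Rounded to 2 significant figures: 0.78.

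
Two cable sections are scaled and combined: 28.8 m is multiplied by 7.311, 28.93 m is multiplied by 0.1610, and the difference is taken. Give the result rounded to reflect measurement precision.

28.8 × 7.311 = 210.5568 → 211 m (3 s.f., last digit at the 10^0 place).
28.93 × 0.1610 = 4.65773 → 4.658 m (4 s.f., last digit at the 10^-3 place).
Difference: 205.89907 m; keep the coarser place, 10^0.
Result: 206 m.

206 m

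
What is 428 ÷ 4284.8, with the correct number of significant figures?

428 ÷ 4284.8 = 0.0998879761016…
Multiplication/division keeps the fewest significant figures: 428 → 3 s.f., 4284.8 → 5 s.f.; limit is 3.
Rounded to 3 significant figures: 0.0999.

0.0999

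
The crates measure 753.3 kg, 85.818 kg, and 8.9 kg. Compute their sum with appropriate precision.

848.0 kg

753.3 kg + 85.818 kg + 8.9 kg = 848.018 kg.
Addition/subtraction keeps the fewest decimal places: 753.3 → 1 decimal place, 85.818 → 3 decimal places, 8.9 → 1 decimal place; limit is 1.
Rounded to 1 decimal place: 848.0 kg.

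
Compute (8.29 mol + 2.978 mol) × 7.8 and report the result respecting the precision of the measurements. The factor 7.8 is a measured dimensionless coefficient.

88 mol

8.29 mol + 2.978 mol = 11.268 mol; the sum is limited to 2 decimal places (4 s.f.).
Carrying full precision, 11.268 × 7.8 = 87.8904 mol; 7.8 has 2 s.f., so the result keeps min(4, 2) = 2 s.f.
Rounded to 2 significant figures: 88 mol.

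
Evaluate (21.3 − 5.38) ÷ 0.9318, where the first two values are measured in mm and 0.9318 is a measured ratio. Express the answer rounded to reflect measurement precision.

17.1 mm

21.3 mm − 5.38 mm = 15.92 mm; the difference is limited to 1 decimal place (3 s.f.).
Carrying full precision, 15.92 ÷ 0.9318 = 17.0852114188… mm; 0.9318 has 4 s.f., so the result keeps min(3, 4) = 3 s.f.
Rounded to 3 significant figures: 17.1 mm.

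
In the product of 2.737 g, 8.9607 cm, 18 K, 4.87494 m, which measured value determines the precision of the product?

18 K

2.737 g → 4 s.f.; 8.9607 cm → 5 s.f.; 18 K → 2 s.f.; 4.87494 m → 6 s.f.
The fewest is 2 significant figures, from 18 K.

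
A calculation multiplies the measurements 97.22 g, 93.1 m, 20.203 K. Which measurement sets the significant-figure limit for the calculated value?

93.1 m

97.22 g → 4 s.f.; 93.1 m → 3 s.f.; 20.203 K → 5 s.f.
The fewest is 3 significant figures, from 93.1 m.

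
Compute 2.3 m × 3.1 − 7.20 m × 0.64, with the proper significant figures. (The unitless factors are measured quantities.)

2.3 × 3.1 = 7.13 → 7.1 m (2 s.f., last digit at the 10^-1 place).
7.20 × 0.64 = 4.608 → 4.6 m (2 s.f., last digit at the 10^-1 place).
Difference: 2.522 m; keep the coarser place, 10^-1.
Result: 2.5 m.

2.5 m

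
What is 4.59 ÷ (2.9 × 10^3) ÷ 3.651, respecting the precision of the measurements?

4.3 × 10^-4

4.59 ÷ (2.9 × 10^3) ÷ 3.651 = 0.000433513727935…
Multiplication/division keeps the fewest significant figures: 4.59 → 3 s.f., 2.9 × 10^3 → 2 s.f., 3.651 → 4 s.f.; limit is 2.
Rounded to 2 significant figures: 4.3 × 10^-4.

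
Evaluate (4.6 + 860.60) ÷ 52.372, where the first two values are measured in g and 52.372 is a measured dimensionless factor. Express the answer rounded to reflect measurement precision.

16.52 g

4.6 g + 860.60 g = 865.20 g; the sum is limited to 1 decimal place (4 s.f.).
Carrying full precision, 865.20 ÷ 52.372 = 16.5202780112… g; 52.372 has 5 s.f., so the result keeps min(4, 5) = 4 s.f.
Rounded to 4 significant figures: 16.52 g.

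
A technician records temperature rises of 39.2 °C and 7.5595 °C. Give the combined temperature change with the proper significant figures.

46.8 °C

39.2 °C + 7.5595 °C = 46.7595 °C.
Addition/subtraction keeps the fewest decimal places: 39.2 → 1 decimal place, 7.5595 → 4 decimal places; limit is 1.
Rounded to 1 decimal place: 46.8 °C.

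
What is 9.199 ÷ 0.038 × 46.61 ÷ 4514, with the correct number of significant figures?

2.5

9.199 ÷ 0.038 × 46.61 ÷ 4514 = 2.49962333559…
Multiplication/division keeps the fewest significant figures: 9.199 → 4 s.f., 0.038 → 2 s.f., 46.61 → 4 s.f., 4514 → 4 s.f.; limit is 2.
Rounded to 2 significant figures: 2.5.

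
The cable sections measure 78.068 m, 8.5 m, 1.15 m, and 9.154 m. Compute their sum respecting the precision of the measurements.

96.9 m

78.068 m + 8.5 m + 1.15 m + 9.154 m = 96.872 m.
Addition/subtraction keeps the fewest decimal places: 78.068 → 3 decimal places, 8.5 → 1 decimal place, 1.15 → 2 decimal places, 9.154 → 3 decimal places; limit is 1.
Rounded to 1 decimal place: 96.9 m.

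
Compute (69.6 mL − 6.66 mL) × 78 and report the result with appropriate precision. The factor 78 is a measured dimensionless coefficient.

4.9 × 10³ mL

69.6 mL − 6.66 mL = 62.94 mL; the difference is limited to 1 decimal place (3 s.f.).
Carrying full precision, 62.94 × 78 = 4909.32 mL; 78 has 2 s.f., so the result keeps min(3, 2) = 2 s.f.
Rounded to 2 significant figures: 4.9 × 10³ mL.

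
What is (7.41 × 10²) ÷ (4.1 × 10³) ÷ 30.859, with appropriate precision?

0.0059

(7.41 × 10²) ÷ (4.1 × 10³) ÷ 30.859 = 0.00585669358427…
Multiplication/division keeps the fewest significant figures: 7.41 × 10² → 3 s.f., 4.1 × 10³ → 2 s.f., 30.859 → 5 s.f.; limit is 2.
Rounded to 2 significant figures: 0.0059.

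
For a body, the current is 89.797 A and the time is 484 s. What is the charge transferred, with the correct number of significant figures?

4.35 × 10⁴ C

charge transferred = 89.797 A × 484 s = 43461.748 C.
89.797 has 5 significant figures; 484 has 3.
Division/multiplication keeps the fewest: 3 significant figures.
Rounded: 4.35 × 10⁴ C.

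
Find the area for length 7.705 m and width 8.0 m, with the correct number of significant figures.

62 m²

area = 7.705 m × 8.0 m = 61.64 m².
7.705 has 4 significant figures; 8.0 has 2.
Division/multiplication keeps the fewest: 2 significant figures.
Rounded: 62 m².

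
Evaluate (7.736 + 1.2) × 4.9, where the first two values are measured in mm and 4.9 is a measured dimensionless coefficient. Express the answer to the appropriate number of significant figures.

7.736 mm + 1.2 mm = 8.936 mm; the sum is limited to 1 decimal place (2 s.f.).
Carrying full precision, 8.936 × 4.9 = 43.7864 mm; 4.9 has 2 s.f., so the result keeps min(2, 2) = 2 s.f.
Rounded to 2 significant figures: 44 mm.

44 mm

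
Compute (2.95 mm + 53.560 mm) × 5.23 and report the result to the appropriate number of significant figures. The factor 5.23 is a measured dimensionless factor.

296 mm

2.95 mm + 53.560 mm = 56.510 mm; the sum is limited to 2 decimal places (4 s.f.).
Carrying full precision, 56.510 × 5.23 = 295.5473 mm; 5.23 has 3 s.f., so the result keeps min(4, 3) = 3 s.f.
Rounded to 3 significant figures: 296 mm.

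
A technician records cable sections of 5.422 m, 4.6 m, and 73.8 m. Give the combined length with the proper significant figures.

83.8 m

5.422 m + 4.6 m + 73.8 m = 83.822 m.
Addition/subtraction keeps the fewest decimal places: 5.422 → 3 decimal places, 4.6 → 1 decimal place, 73.8 → 1 decimal place; limit is 1.
Rounded to 1 decimal place: 83.8 m.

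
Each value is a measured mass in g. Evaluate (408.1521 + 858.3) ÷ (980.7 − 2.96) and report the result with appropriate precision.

1.295

408.1521 + 858.3 = 1266.4521, limited to 1 d.p. → 5 s.f.; 980.7 − 2.96 = 977.74, limited to 1 d.p. → 4 s.f.
Carrying full precision, 1266.4521 ÷ 977.74 = 1.29528514738…; keep min(5, 4) = 4 s.f.
Rounded to 4 significant figures: 1.295.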